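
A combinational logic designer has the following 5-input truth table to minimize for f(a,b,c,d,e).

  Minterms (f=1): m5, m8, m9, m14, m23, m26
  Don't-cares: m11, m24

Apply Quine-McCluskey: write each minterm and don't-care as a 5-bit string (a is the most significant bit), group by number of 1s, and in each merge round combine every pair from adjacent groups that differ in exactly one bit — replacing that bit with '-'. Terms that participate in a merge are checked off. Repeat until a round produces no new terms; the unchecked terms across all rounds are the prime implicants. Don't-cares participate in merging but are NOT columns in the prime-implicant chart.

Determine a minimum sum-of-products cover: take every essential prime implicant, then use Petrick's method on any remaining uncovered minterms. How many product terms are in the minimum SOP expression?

5

size-2^0 implicants → 00101  01000(✓)  01001(✓)  01011(✓)  01110  10111  11000(✓)  11010(✓)
size-2^1 implicants → -1000  010-1  0100-  110-0
Unchecked terms (primes): -1000, 00101, 010-1, 0100-, 01110, 10111, 110-0
Minterm coverage:
  m5 ⊆ 00101 [E]
  m8 ⊆ -1000,0100-
  m9 ⊆ 010-1,0100-
  m14 ⊆ 01110 [E]
  m23 ⊆ 10111 [E]
  m26 ⊆ 110-0 [E]
E = {00101, 01110, 10111, 110-0}
Petrick residual → 0100-
Cover = a'b'cd'e + a'bc'd' + a'bcde' + ab'cde + abc'e'  |cover|=5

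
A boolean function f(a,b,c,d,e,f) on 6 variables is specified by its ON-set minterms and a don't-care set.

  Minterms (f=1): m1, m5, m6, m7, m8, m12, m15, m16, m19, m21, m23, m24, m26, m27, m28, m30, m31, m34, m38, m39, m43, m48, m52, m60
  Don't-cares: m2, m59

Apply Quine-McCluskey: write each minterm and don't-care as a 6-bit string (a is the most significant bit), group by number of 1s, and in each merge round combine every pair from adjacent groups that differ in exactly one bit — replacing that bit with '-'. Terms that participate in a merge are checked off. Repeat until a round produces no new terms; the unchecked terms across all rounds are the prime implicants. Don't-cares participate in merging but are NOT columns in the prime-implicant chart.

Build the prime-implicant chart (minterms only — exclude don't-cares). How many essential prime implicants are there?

8

Round 0: 000001✓ 000010✓ 000101✓ 000110✓ 000111✓ 001000✓ 001100✓ 001111✓ 010000✓ 010011✓ 010101✓ 010111✓ 011000✓ 011010✓ 011011✓ 011100✓ 011110✓ 011111✓ 100010✓ 100110✓ 100111✓ 101011✓ 110000✓ 110100✓ 111011✓ 111100✓
Round 1: -00010✓ -00110✓ -00111✓ -10000 -11011 -11100 0-0101✓ 0-0111✓ 0-1000✓ 0-1100✓ 0-1111✓ 00-111✓ 000-01 000-10✓ 0001-1✓ 00011-✓ 001-00✓ 01-000 01-011✓ 01-111✓ 010-11✓ 0101-1✓ 011-00✓ 011-10✓ 011-11✓ 0110-0✓ 01101-✓ 0111-0✓ 01111-✓ 1-1011 100-10✓ 10011-✓ 11-100 110-00
Round 2: -00-10 -0011- 0--111 0-01-1 0-1-00 01--11 011--0 011-1-
PIs = {-00-10, -0011-, -10000, -11011, -11100, 0--111, 0-01-1, 0-1-00, 000-01, 01--11, 01-000, 011--0, 011-1-, 1-1011, 11-100, 110-00}
Coverage chart:
  m1: 000-01 ←essential
  m5: 0-01-1,000-01
  m6: -00-10,-0011-
  m7: -0011-,0--111,0-01-1
  m8: 0-1-00 ←essential
  m12: 0-1-00 ←essential
  m15: 0--111 ←essential
  m16: -10000,01-000
  m19: 01--11 ←essential
  m21: 0-01-1 ←essential
  m23: 0--111,0-01-1,01--11
  m24: 0-1-00,01-000,011--0
  m26: 011--0,011-1-
  m27: -11011,01--11,011-1-
  m28: -11100,0-1-00,011--0
  m30: 011--0,011-1-
  m31: 0--111,01--11,011-1-
  m34: -00-10 ←essential
  m38: -00-10,-0011-
  m39: -0011- ←essential
  m43: 1-1011 ←essential
  m48: -10000,110-00
  m52: 11-100,110-00
  m60: -11100,11-100
Essential: -00-10, -0011-, 0--111, 0-01-1, 0-1-00, 000-01, 01--11, 1-1011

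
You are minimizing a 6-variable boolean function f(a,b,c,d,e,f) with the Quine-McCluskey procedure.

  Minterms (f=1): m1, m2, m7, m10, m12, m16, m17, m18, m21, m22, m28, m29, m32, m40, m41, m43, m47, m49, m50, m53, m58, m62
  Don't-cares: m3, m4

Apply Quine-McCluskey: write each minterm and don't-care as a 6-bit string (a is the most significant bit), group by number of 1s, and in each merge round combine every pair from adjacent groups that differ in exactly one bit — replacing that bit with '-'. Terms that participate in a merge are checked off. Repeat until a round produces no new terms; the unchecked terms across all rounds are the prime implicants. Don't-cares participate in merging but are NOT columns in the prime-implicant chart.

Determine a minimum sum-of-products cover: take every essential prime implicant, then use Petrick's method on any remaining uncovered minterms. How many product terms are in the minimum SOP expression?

size-2^0 implicants → 000001(✓)  000010(✓)  000011(✓)  000100(✓)  000111(✓)  001010(✓)  001100(✓)  010000(✓)  010001(✓)  010010(✓)  010101(✓)  010110(✓)  011100(✓)  011101(✓)  100000(✓)  101000(✓)  101001(✓)  101011(✓)  101111(✓)  110001(✓)  110010(✓)  110101(✓)  111010(✓)  111110(✓)
size-2^1 implicants → -10001(✓)  -10010  -10101(✓)  0-0001  0-0010  0-1100  00-010  00-100  000-11  0000-1  00001-  01-101  010-01(✓)  010-10  0100-0  01000-  01110-  10-000  101-11  1010-1  10100-  11-010  110-01(✓)  111-10
size-2^2 implicants → -10-01
Unchecked terms (primes): -10-01, -10010, 0-0001, 0-0010, 0-1100, 00-010, 00-100, 000-11, 0000-1, 00001-, 01-101, 010-10, 0100-0, 01000-, 01110-, 10-000, 101-11, 1010-1, 10100-, 11-010, 111-10
Minterm coverage:
  m1 ⊆ 0-0001,0000-1
  m2 ⊆ 0-0010,00-010,00001-
  m7 ⊆ 000-11 [E]
  m10 ⊆ 00-010 [E]
  m12 ⊆ 0-1100,00-100
  m16 ⊆ 0100-0,01000-
  m17 ⊆ -10-01,0-0001,01000-
  m18 ⊆ -10010,0-0010,010-10,0100-0
  m21 ⊆ -10-01,01-101
  m22 ⊆ 010-10 [E]
  m28 ⊆ 0-1100,01110-
  m29 ⊆ 01-101,01110-
  m32 ⊆ 10-000 [E]
  m40 ⊆ 10-000,10100-
  m41 ⊆ 1010-1,10100-
  m43 ⊆ 101-11,1010-1
  m47 ⊆ 101-11 [E]
  m49 ⊆ -10-01 [E]
  m50 ⊆ -10010,11-010
  m53 ⊆ -10-01 [E]
  m58 ⊆ 11-010,111-10
  m62 ⊆ 111-10 [E]
E = {-10-01, 00-010, 000-11, 010-10, 10-000, 101-11, 111-10}
Petrick residual → -10010, 0-0001, 0-1100, 01-101, 0100-0, 1010-1
Cover = bc'e'f + bc'd'ef' + a'c'd'e'f + a'cde'f' + a'b'd'ef' + a'b'c'ef + a'bde'f + a'bc'ef' + a'bc'd'f' + ab'd'e'f' + ab'cef + ab'cd'f + abcef'  |cover|=13

13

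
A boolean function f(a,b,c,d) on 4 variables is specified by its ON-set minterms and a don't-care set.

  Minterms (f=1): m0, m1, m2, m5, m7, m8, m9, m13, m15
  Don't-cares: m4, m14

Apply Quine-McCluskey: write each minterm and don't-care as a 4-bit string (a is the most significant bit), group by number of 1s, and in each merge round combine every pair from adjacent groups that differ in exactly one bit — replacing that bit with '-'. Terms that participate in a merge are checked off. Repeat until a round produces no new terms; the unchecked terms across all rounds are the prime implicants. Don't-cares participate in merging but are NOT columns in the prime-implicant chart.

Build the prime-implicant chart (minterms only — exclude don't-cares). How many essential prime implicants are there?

[col 0] 0000*, 0001*, 0010*, 0100*, 0101*, 0111*, 1000*, 1001*, 1101*, 1110*, 1111*
[col 1] -000*, -001*, -101*, -111*, 0-00*, 0-01*, 00-0, 000-*, 01-1*, 010-*, 1-01*, 100-*, 11-1*, 111-
[col 2] --01, -00-, -1-1, 0-0-
Prime implicants: --01, -00-, -1-1, 0-0-, 00-0, 111-
PI chart (minterm → PIs covering it):
  0 | -00-,0-0-,00-0
  1 | --01,-00-,0-0-
  2 | 00-0  (sole → essential)
  5 | --01,-1-1,0-0-
  7 | -1-1  (sole → essential)
  8 | -00-  (sole → essential)
  9 | --01,-00-
  13 | --01,-1-1
  15 | -1-1,111-
Essential prime implicants: -00-, -1-1, 00-0

3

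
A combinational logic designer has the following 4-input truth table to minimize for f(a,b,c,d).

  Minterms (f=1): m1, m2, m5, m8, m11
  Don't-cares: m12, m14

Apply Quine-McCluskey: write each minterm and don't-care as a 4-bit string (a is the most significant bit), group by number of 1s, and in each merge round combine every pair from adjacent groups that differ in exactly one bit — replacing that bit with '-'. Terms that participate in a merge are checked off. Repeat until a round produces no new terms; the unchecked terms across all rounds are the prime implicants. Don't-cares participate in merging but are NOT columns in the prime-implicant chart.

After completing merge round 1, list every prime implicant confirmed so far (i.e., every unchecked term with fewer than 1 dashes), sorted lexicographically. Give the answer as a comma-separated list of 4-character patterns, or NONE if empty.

0010, 1011

size-2^0 implicants → 0001(✓)  0010  0101(✓)  1000(✓)  1011  1100(✓)  1110(✓)
size-2^1 implicants → 0-01  1-00  11-0
Unchecked terms (primes): 0-01, 0010, 1-00, 1011, 11-0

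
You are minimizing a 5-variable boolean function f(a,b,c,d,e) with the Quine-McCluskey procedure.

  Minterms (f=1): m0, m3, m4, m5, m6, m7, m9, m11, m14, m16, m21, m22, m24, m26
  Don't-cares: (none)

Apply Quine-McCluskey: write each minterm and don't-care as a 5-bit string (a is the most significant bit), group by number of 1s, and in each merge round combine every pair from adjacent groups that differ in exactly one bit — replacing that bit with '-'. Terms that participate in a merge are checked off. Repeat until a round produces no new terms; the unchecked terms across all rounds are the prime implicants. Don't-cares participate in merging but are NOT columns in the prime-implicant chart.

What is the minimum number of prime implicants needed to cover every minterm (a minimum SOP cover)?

[col 0] 00000*, 00011*, 00100*, 00101*, 00110*, 00111*, 01001*, 01011*, 01110*, 10000*, 10101*, 10110*, 11000*, 11010*
[col 1] -0000, -0101, -0110, 0-011, 0-110, 00-00, 00-11, 001-0*, 001-1*, 0010-*, 0011-*, 010-1, 1-000, 110-0
[col 2] 001--
Prime implicants: -0000, -0101, -0110, 0-011, 0-110, 00-00, 00-11, 001--, 010-1, 1-000, 110-0
PI chart (minterm → PIs covering it):
  0 | -0000,00-00
  3 | 0-011,00-11
  4 | 00-00,001--
  5 | -0101,001--
  6 | -0110,0-110,001--
  7 | 00-11,001--
  9 | 010-1  (sole → essential)
  11 | 0-011,010-1
  14 | 0-110  (sole → essential)
  16 | -0000,1-000
  21 | -0101  (sole → essential)
  22 | -0110  (sole → essential)
  24 | 1-000,110-0
  26 | 110-0  (sole → essential)
Essential prime implicants: -0101, -0110, 0-110, 010-1, 110-0
Petrick residual → -0000, 0-011, 001--
Minimum SOP uses 8 PIs: b'c'd'e' + b'cd'e + b'cde' + a'c'de + a'cde' + a'b'c + a'bc'e + abc'e'

8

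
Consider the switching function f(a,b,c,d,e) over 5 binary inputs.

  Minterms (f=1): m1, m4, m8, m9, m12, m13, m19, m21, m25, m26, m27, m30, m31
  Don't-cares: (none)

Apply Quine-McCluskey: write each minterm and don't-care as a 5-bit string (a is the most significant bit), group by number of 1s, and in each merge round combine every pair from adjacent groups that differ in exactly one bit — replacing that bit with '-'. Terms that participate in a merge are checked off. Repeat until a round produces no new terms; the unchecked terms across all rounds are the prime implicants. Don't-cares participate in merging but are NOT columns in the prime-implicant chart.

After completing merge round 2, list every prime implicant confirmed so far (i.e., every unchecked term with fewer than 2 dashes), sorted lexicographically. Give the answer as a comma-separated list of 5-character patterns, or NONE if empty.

-1001, 0-001, 0-100, 1-011, 10101, 110-1

[col 0] 00001*, 00100*, 01000*, 01001*, 01100*, 01101*, 10011*, 10101, 11001*, 11010*, 11011*, 11110*, 11111*
[col 1] -1001, 0-001, 0-100, 01-00*, 01-01*, 0100-*, 0110-*, 1-011, 11-10*, 11-11*, 110-1, 1101-*, 1111-*
[col 2] 01-0-, 11-1-
Prime implicants: -1001, 0-001, 0-100, 01-0-, 1-011, 10101, 11-1-, 110-1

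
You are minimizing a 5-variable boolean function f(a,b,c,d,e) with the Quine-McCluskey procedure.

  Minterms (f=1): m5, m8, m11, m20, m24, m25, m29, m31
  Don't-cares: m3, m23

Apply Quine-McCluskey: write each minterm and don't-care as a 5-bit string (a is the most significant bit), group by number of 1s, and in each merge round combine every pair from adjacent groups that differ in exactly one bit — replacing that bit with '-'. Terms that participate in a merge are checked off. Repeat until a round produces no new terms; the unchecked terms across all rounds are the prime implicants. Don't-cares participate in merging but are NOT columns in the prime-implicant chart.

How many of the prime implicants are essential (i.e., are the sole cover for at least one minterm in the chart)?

4

[col 0] 00011*, 00101, 01000*, 01011*, 10100, 10111*, 11000*, 11001*, 11101*, 11111*
[col 1] -1000, 0-011, 1-111, 11-01, 1100-, 111-1
Prime implicants: -1000, 0-011, 00101, 1-111, 10100, 11-01, 1100-, 111-1
PI chart (minterm → PIs covering it):
  5 | 00101  (sole → essential)
  8 | -1000  (sole → essential)
  11 | 0-011  (sole → essential)
  20 | 10100  (sole → essential)
  24 | -1000,1100-
  25 | 11-01,1100-
  29 | 11-01,111-1
  31 | 1-111,111-1
Essential prime implicants: -1000, 0-011, 00101, 10100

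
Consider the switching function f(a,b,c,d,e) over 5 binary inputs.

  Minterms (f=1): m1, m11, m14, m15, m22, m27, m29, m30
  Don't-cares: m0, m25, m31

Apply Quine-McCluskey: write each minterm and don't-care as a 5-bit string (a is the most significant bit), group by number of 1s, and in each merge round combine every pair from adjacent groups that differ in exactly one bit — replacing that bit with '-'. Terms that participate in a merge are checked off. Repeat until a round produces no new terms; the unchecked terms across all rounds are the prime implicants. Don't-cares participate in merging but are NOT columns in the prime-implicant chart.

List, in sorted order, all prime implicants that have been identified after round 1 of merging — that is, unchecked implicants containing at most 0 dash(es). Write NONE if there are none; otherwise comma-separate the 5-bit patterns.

[col 0] 00000*, 00001*, 01011*, 01110*, 01111*, 10110*, 11001*, 11011*, 11101*, 11110*, 11111*
[col 1] -1011*, -1110*, -1111*, 0000-, 01-11*, 0111-*, 1-110, 11-01*, 11-11*, 110-1*, 111-1*, 1111-*
[col 2] -1-11, -111-, 11--1
Prime implicants: -1-11, -111-, 0000-, 1-110, 11--1

NONE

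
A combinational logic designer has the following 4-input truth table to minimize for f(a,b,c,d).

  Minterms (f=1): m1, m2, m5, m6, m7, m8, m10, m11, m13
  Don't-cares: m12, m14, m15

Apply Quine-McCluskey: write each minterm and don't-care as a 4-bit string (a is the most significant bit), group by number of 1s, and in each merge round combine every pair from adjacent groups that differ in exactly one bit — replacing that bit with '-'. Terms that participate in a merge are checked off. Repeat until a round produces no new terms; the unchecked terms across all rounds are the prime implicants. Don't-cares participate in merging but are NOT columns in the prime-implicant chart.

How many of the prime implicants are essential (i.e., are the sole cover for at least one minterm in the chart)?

4

size-2^0 implicants → 0001(✓)  0010(✓)  0101(✓)  0110(✓)  0111(✓)  1000(✓)  1010(✓)  1011(✓)  1100(✓)  1101(✓)  1110(✓)  1111(✓)
size-2^1 implicants → -010(✓)  -101(✓)  -110(✓)  -111(✓)  0-01  0-10(✓)  01-1(✓)  011-(✓)  1-00(✓)  1-10(✓)  1-11(✓)  10-0(✓)  101-(✓)  11-0(✓)  11-1(✓)  110-(✓)  111-(✓)
size-2^2 implicants → --10  -1-1  -11-  1--0  1-1-  11--
Unchecked terms (primes): --10, -1-1, -11-, 0-01, 1--0, 1-1-, 11--
Minterm coverage:
  m1 ⊆ 0-01 [E]
  m2 ⊆ --10 [E]
  m5 ⊆ -1-1,0-01
  m6 ⊆ --10,-11-
  m7 ⊆ -1-1,-11-
  m8 ⊆ 1--0 [E]
  m10 ⊆ --10,1--0,1-1-
  m11 ⊆ 1-1- [E]
  m13 ⊆ -1-1,11--
E = {--10, 0-01, 1--0, 1-1-}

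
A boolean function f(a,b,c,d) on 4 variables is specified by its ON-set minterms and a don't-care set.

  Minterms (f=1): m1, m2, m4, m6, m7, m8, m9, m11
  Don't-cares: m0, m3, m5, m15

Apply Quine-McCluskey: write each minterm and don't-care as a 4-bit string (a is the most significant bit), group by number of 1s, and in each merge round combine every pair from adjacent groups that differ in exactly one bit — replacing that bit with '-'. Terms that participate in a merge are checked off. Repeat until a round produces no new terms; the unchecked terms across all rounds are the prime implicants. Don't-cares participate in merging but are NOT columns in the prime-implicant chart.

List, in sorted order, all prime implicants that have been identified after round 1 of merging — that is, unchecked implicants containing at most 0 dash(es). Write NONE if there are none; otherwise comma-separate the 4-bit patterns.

NONE

Round 0: 0000✓ 0001✓ 0010✓ 0011✓ 0100✓ 0101✓ 0110✓ 0111✓ 1000✓ 1001✓ 1011✓ 1111✓
Round 1: -000✓ -001✓ -011✓ -111✓ 0-00✓ 0-01✓ 0-10✓ 0-11✓ 00-0✓ 00-1✓ 000-✓ 001-✓ 01-0✓ 01-1✓ 010-✓ 011-✓ 1-11✓ 10-1✓ 100-✓
Round 2: --11 -0-1 -00- 0--0✓ 0--1✓ 0-0-✓ 0-1-✓ 00--✓ 01--✓
Round 3: 0---
PIs = {--11, -0-1, -00-, 0---}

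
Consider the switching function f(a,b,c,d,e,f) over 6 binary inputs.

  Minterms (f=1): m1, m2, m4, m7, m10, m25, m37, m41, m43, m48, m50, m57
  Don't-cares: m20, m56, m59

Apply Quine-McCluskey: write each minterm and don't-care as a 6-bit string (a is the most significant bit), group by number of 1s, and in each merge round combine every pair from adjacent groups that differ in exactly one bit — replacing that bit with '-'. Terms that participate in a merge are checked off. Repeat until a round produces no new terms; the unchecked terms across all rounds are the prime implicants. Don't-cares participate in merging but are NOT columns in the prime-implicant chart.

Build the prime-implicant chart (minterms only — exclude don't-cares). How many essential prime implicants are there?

[col 0] 000001, 000010*, 000100*, 000111, 001010*, 010100*, 011001*, 100101, 101001*, 101011*, 110000*, 110010*, 111000*, 111001*, 111011*
[col 1] -11001, 0-0100, 00-010, 1-1001*, 1-1011*, 1010-1*, 11-000, 1100-0, 1110-1*, 11100-
[col 2] 1-10-1
Prime implicants: -11001, 0-0100, 00-010, 000001, 000111, 1-10-1, 100101, 11-000, 1100-0, 11100-
PI chart (minterm → PIs covering it):
  1 | 000001  (sole → essential)
  2 | 00-010  (sole → essential)
  4 | 0-0100  (sole → essential)
  7 | 000111  (sole → essential)
  10 | 00-010  (sole → essential)
  25 | -11001  (sole → essential)
  37 | 100101  (sole → essential)
  41 | 1-10-1  (sole → essential)
  43 | 1-10-1  (sole → essential)
  48 | 11-000,1100-0
  50 | 1100-0  (sole → essential)
  57 | -11001,1-10-1,11100-
Essential prime implicants: -11001, 0-0100, 00-010, 000001, 000111, 1-10-1, 100101, 1100-0

8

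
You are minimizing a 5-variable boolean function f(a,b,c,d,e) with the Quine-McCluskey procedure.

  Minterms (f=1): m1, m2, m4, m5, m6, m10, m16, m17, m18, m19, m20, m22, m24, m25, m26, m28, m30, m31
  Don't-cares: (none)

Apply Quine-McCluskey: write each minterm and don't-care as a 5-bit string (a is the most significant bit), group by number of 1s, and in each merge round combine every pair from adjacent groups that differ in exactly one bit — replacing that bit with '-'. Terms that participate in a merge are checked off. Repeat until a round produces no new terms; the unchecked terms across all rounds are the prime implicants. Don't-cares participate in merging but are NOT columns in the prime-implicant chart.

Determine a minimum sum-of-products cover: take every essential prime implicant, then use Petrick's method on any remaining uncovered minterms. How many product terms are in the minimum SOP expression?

Round 0: 00001✓ 00010✓ 00100✓ 00101✓ 00110✓ 01010✓ 10000✓ 10001✓ 10010✓ 10011✓ 10100✓ 10110✓ 11000✓ 11001✓ 11010✓ 11100✓ 11110✓ 11111✓
Round 1: -0001 -0010✓ -0100✓ -0110✓ -1010✓ 0-010✓ 00-01 00-10✓ 001-0✓ 0010- 1-000✓ 1-001✓ 1-010✓ 1-100✓ 1-110✓ 10-00✓ 10-10✓ 100-0✓ 100-1✓ 1000-✓ 1001-✓ 101-0✓ 11-00✓ 11-10✓ 110-0✓ 1100-✓ 111-0✓ 1111-
Round 2: --010 -0-10 -01-0 1--00✓ 1--10✓ 1-0-0✓ 1-00- 1-1-0✓ 10--0✓ 100-- 11--0✓
Round 3: 1---0
PIs = {--010, -0-10, -0001, -01-0, 00-01, 0010-, 1---0, 1-00-, 100--, 1111-}
Coverage chart:
  m1: -0001,00-01
  m2: --010,-0-10
  m4: -01-0,0010-
  m5: 00-01,0010-
  m6: -0-10,-01-0
  m10: --010 ←essential
  m16: 1---0,1-00-,100--
  m17: -0001,1-00-,100--
  m18: --010,-0-10,1---0,100--
  m19: 100-- ←essential
  m20: -01-0,1---0
  m22: -0-10,-01-0,1---0
  m24: 1---0,1-00-
  m25: 1-00- ←essential
  m26: --010,1---0
  m28: 1---0 ←essential
  m30: 1---0,1111-
  m31: 1111- ←essential
Essential: --010, 1---0, 1-00-, 100--, 1111-
Petrick residual → -01-0, 00-01
Min cover (7 terms): c'de' + b'ce' + a'b'd'e + ae' + ac'd' + ab'c' + abcd

7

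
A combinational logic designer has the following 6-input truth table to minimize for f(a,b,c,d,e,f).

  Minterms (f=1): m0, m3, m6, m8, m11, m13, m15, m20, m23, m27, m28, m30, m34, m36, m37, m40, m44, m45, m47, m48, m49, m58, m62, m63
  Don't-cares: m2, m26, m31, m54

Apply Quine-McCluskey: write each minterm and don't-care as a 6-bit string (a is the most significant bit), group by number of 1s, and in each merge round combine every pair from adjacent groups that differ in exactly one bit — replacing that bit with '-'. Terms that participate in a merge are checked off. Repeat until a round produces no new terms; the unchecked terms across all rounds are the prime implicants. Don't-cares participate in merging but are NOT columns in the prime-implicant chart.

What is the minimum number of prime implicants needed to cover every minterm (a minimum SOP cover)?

13

Round 0: 000000✓ 000010✓ 000011✓ 000110✓ 001000✓ 001011✓ 001101✓ 001111✓ 010100✓ 010111✓ 011010✓ 011011✓ 011100✓ 011110✓ 011111✓ 100010✓ 100100✓ 100101✓ 101000✓ 101100✓ 101101✓ 101111✓ 110000✓ 110001✓ 110110✓ 111010✓ 111110✓ 111111✓
Round 1: -00010 -01000 -01101✓ -01111✓ -11010✓ -11110✓ -11111✓ 0-1011✓ 0-1111✓ 00-000 00-011 000-10 0000-0 00001- 001-11✓ 0011-1✓ 01-100 01-111 011-10✓ 011-11✓ 01101-✓ 0111-0 01111-✓ 1-1111✓ 10-100✓ 10-101✓ 10010-✓ 101-00 1011-1✓ 10110-✓ 11-110 11000- 111-10✓ 11111-✓
Round 2: --1111 -011-1 -11-10 -1111- 0-1-11 011-1- 10-10-
PIs = {--1111, -00010, -01000, -011-1, -11-10, -1111-, 0-1-11, 00-000, 00-011, 000-10, 0000-0, 00001-, 01-100, 01-111, 011-1-, 0111-0, 10-10-, 101-00, 11-110, 11000-}
Coverage chart:
  m0: 00-000,0000-0
  m3: 00-011,00001-
  m6: 000-10 ←essential
  m8: -01000,00-000
  m11: 0-1-11,00-011
  m13: -011-1 ←essential
  m15: --1111,-011-1,0-1-11
  m20: 01-100 ←essential
  m23: 01-111 ←essential
  m27: 0-1-11,011-1-
  m28: 01-100,0111-0
  m30: -11-10,-1111-,011-1-,0111-0
  m34: -00010 ←essential
  m36: 10-10- ←essential
  m37: 10-10- ←essential
  m40: -01000,101-00
  m44: 10-10-,101-00
  m45: -011-1,10-10-
  m47: --1111,-011-1
  m48: 11000- ←essential
  m49: 11000- ←essential
  m58: -11-10 ←essential
  m62: -11-10,-1111-,11-110
  m63: --1111,-1111-
Essential: -00010, -011-1, -11-10, 000-10, 01-100, 01-111, 10-10-, 11000-
Petrick residual → --1111, -01000, 0-1-11, 00-000, 00-011
Min cover (13 terms): cdef + b'c'd'ef' + b'cd'e'f' + b'cdf + bcef' + a'cef + a'b'd'e'f' + a'b'd'ef + a'b'c'ef' + a'bde'f' + a'bdef + ab'de' + abc'd'e'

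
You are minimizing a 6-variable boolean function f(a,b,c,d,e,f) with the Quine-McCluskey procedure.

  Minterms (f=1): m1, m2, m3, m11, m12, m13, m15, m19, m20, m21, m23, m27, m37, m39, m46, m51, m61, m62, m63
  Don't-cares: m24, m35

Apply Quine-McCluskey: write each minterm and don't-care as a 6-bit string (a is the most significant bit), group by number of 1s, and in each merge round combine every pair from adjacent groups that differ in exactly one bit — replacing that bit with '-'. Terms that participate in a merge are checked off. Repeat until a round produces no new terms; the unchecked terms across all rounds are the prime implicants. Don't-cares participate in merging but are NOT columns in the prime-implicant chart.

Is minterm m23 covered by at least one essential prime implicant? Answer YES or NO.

NO

[col 0] 000001*, 000010*, 000011*, 001011*, 001100*, 001101*, 001111*, 010011*, 010100*, 010101*, 010111*, 011000, 011011*, 100011*, 100101*, 100111*, 101110*, 110011*, 111101*, 111110*, 111111*
[col 1] -00011*, -10011*, 0-0011*, 0-1011*, 00-011*, 0000-1, 00001-, 001-11, 0011-1, 00110-, 01-011*, 010-11, 0101-1, 01010-, 1-0011*, 1-1110, 100-11, 1001-1, 1111-1, 11111-
[col 2] --0011, 0--011
Prime implicants: --0011, 0--011, 0000-1, 00001-, 001-11, 0011-1, 00110-, 010-11, 0101-1, 01010-, 011000, 1-1110, 100-11, 1001-1, 1111-1, 11111-
PI chart (minterm → PIs covering it):
  1 | 0000-1  (sole → essential)
  2 | 00001-  (sole → essential)
  3 | --0011,0--011,0000-1,00001-
  11 | 0--011,001-11
  12 | 00110-  (sole → essential)
  13 | 0011-1,00110-
  15 | 001-11,0011-1
  19 | --0011,0--011,010-11
  20 | 01010-  (sole → essential)
  21 | 0101-1,01010-
  23 | 010-11,0101-1
  27 | 0--011  (sole → essential)
  37 | 1001-1  (sole → essential)
  39 | 100-11,1001-1
  46 | 1-1110  (sole → essential)
  51 | --0011  (sole → essential)
  61 | 1111-1  (sole → essential)
  62 | 1-1110,11111-
  63 | 1111-1,11111-
Essential prime implicants: --0011, 0--011, 0000-1, 00001-, 00110-, 01010-, 1-1110, 1001-1, 1111-1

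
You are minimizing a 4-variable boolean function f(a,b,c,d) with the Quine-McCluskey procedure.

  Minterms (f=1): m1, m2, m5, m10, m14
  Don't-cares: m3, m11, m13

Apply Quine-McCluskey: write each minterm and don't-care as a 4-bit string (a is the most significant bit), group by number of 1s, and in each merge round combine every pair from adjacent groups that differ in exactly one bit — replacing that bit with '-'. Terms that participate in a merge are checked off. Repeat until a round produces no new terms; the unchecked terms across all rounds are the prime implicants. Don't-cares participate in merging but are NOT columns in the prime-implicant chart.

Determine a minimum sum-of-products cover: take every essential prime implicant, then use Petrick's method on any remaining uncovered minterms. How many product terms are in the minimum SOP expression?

3

[col 0] 0001*, 0010*, 0011*, 0101*, 1010*, 1011*, 1101*, 1110*
[col 1] -010*, -011*, -101, 0-01, 00-1, 001-*, 1-10, 101-*
[col 2] -01-
Prime implicants: -01-, -101, 0-01, 00-1, 1-10
PI chart (minterm → PIs covering it):
  1 | 0-01,00-1
  2 | -01-  (sole → essential)
  5 | -101,0-01
  10 | -01-,1-10
  14 | 1-10  (sole → essential)
Essential prime implicants: -01-, 1-10
Petrick residual → 0-01
Minimum SOP uses 3 PIs: b'c + a'c'd + acd'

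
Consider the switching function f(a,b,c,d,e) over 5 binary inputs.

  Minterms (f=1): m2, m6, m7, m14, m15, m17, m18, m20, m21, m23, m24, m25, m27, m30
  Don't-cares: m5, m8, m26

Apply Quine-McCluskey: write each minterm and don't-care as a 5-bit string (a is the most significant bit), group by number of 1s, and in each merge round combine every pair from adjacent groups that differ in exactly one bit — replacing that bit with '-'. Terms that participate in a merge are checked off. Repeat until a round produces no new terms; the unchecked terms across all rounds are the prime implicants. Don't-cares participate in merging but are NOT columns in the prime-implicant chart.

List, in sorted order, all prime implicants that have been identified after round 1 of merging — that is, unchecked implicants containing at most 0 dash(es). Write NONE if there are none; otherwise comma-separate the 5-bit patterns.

NONE

[col 0] 00010*, 00101*, 00110*, 00111*, 01000*, 01110*, 01111*, 10001*, 10010*, 10100*, 10101*, 10111*, 11000*, 11001*, 11010*, 11011*, 11110*
[col 1] -0010, -0101*, -0111*, -1000, -1110, 0-110*, 0-111*, 00-10, 001-1*, 0011-*, 0111-*, 1-001, 1-010, 10-01, 101-1*, 1010-, 11-10, 110-0*, 110-1*, 1100-*, 1101-*
[col 2] -01-1, 0-11-, 110--
Prime implicants: -0010, -01-1, -1000, -1110, 0-11-, 00-10, 1-001, 1-010, 10-01, 1010-, 11-10, 110--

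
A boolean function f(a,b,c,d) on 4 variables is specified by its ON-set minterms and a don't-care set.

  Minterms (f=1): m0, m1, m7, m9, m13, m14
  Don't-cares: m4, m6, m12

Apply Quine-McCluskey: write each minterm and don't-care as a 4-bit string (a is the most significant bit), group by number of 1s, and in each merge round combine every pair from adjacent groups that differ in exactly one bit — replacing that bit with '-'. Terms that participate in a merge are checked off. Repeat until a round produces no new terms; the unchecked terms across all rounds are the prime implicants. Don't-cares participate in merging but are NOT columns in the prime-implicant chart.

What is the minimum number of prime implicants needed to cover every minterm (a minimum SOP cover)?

4

Round 0: 0000✓ 0001✓ 0100✓ 0110✓ 0111✓ 1001✓ 1100✓ 1101✓ 1110✓
Round 1: -001 -100✓ -110✓ 0-00 000- 01-0✓ 011- 1-01 11-0✓ 110-
Round 2: -1-0
PIs = {-001, -1-0, 0-00, 000-, 011-, 1-01, 110-}
Coverage chart:
  m0: 0-00,000-
  m1: -001,000-
  m7: 011- ←essential
  m9: -001,1-01
  m13: 1-01,110-
  m14: -1-0 ←essential
Essential: -1-0, 011-
Petrick residual → 000-, 1-01
Min cover (4 terms): bd' + a'b'c' + a'bc + ac'd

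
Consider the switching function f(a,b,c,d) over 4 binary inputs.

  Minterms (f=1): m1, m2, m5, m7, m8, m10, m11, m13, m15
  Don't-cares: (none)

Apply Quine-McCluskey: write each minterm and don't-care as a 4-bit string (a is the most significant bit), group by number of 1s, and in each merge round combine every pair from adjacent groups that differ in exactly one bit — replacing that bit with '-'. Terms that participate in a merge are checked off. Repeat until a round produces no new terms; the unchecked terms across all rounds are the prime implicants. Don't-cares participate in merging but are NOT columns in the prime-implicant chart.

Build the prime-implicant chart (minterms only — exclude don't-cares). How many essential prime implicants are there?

4

[col 0] 0001*, 0010*, 0101*, 0111*, 1000*, 1010*, 1011*, 1101*, 1111*
[col 1] -010, -101*, -111*, 0-01, 01-1*, 1-11, 10-0, 101-, 11-1*
[col 2] -1-1
Prime implicants: -010, -1-1, 0-01, 1-11, 10-0, 101-
PI chart (minterm → PIs covering it):
  1 | 0-01  (sole → essential)
  2 | -010  (sole → essential)
  5 | -1-1,0-01
  7 | -1-1  (sole → essential)
  8 | 10-0  (sole → essential)
  10 | -010,10-0,101-
  11 | 1-11,101-
  13 | -1-1  (sole → essential)
  15 | -1-1,1-11
Essential prime implicants: -010, -1-1, 0-01, 10-0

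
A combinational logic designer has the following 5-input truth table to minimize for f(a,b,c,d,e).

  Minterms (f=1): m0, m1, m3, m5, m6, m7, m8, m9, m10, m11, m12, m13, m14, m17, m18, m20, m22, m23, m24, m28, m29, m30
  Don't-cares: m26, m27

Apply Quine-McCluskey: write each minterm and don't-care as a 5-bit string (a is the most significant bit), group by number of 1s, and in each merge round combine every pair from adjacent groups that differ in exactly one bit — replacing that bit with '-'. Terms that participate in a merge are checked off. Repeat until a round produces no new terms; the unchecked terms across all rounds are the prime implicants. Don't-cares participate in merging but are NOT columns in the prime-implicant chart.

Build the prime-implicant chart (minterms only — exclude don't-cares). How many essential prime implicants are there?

7

size-2^0 implicants → 00000(✓)  00001(✓)  00011(✓)  00101(✓)  00110(✓)  00111(✓)  01000(✓)  01001(✓)  01010(✓)  01011(✓)  01100(✓)  01101(✓)  01110(✓)  10001(✓)  10010(✓)  10100(✓)  10110(✓)  10111(✓)  11000(✓)  11010(✓)  11011(✓)  11100(✓)  11101(✓)  11110(✓)
size-2^1 implicants → -0001  -0110(✓)  -0111(✓)  -1000(✓)  -1010(✓)  -1011(✓)  -1100(✓)  -1101(✓)  -1110(✓)  0-000(✓)  0-001(✓)  0-011(✓)  0-101(✓)  0-110(✓)  00-01(✓)  00-11(✓)  000-1(✓)  0000-(✓)  001-1(✓)  0011-(✓)  01-00(✓)  01-01(✓)  01-10(✓)  010-0(✓)  010-1(✓)  0100-(✓)  0101-(✓)  011-0(✓)  0110-(✓)  1-010(✓)  1-100(✓)  1-110(✓)  10-10(✓)  101-0(✓)  1011-(✓)  11-00(✓)  11-10(✓)  110-0(✓)  1101-(✓)  111-0(✓)  1110-(✓)
size-2^2 implicants → --110  -011-  -1-00(✓)  -1-10(✓)  -10-0(✓)  -101-  -11-0(✓)  -110-  0--01  0-0-1  0-00-  00--1  01--0(✓)  01-0-  010--  1--10  1-1-0  11--0(✓)
size-2^3 implicants → -1--0
Unchecked terms (primes): --110, -0001, -011-, -1--0, -101-, -110-, 0--01, 0-0-1, 0-00-, 00--1, 01-0-, 010--, 1--10, 1-1-0
Minterm coverage:
  m0 ⊆ 0-00- [E]
  m1 ⊆ -0001,0--01,0-0-1,0-00-,00--1
  m3 ⊆ 0-0-1,00--1
  m5 ⊆ 0--01,00--1
  m6 ⊆ --110,-011-
  m7 ⊆ -011-,00--1
  m8 ⊆ -1--0,0-00-,01-0-,010--
  m9 ⊆ 0--01,0-0-1,0-00-,01-0-,010--
  m10 ⊆ -1--0,-101-,010--
  m11 ⊆ -101-,0-0-1,010--
  m12 ⊆ -1--0,-110-,01-0-
  m13 ⊆ -110-,0--01,01-0-
  m14 ⊆ --110,-1--0
  m17 ⊆ -0001 [E]
  m18 ⊆ 1--10 [E]
  m20 ⊆ 1-1-0 [E]
  m22 ⊆ --110,-011-,1--10,1-1-0
  m23 ⊆ -011- [E]
  m24 ⊆ -1--0 [E]
  m28 ⊆ -1--0,-110-,1-1-0
  m29 ⊆ -110- [E]
  m30 ⊆ --110,-1--0,1--10,1-1-0
E = {-0001, -011-, -1--0, -110-, 0-00-, 1--10, 1-1-0}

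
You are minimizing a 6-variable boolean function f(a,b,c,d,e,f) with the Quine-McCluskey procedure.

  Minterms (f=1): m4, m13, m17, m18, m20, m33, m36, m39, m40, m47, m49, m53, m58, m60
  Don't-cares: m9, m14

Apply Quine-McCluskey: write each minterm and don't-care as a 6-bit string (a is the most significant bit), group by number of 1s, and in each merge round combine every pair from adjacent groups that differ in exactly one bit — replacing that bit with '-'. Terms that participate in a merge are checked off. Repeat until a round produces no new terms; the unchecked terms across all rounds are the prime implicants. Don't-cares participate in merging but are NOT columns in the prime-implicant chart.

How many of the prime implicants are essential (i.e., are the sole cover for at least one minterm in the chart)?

11

Round 0: 000100✓ 001001✓ 001101✓ 001110 010001✓ 010010 010100✓ 100001✓ 100100✓ 100111✓ 101000 101111✓ 110001✓ 110101✓ 111010 111100
Round 1: -00100 -10001 0-0100 001-01 1-0001 10-111 110-01
PIs = {-00100, -10001, 0-0100, 001-01, 001110, 010010, 1-0001, 10-111, 101000, 110-01, 111010, 111100}
Coverage chart:
  m4: -00100,0-0100
  m13: 001-01 ←essential
  m17: -10001 ←essential
  m18: 010010 ←essential
  m20: 0-0100 ←essential
  m33: 1-0001 ←essential
  m36: -00100 ←essential
  m39: 10-111 ←essential
  m40: 101000 ←essential
  m47: 10-111 ←essential
  m49: -10001,1-0001,110-01
  m53: 110-01 ←essential
  m58: 111010 ←essential
  m60: 111100 ←essential
Essential: -00100, -10001, 0-0100, 001-01, 010010, 1-0001, 10-111, 101000, 110-01, 111010, 111100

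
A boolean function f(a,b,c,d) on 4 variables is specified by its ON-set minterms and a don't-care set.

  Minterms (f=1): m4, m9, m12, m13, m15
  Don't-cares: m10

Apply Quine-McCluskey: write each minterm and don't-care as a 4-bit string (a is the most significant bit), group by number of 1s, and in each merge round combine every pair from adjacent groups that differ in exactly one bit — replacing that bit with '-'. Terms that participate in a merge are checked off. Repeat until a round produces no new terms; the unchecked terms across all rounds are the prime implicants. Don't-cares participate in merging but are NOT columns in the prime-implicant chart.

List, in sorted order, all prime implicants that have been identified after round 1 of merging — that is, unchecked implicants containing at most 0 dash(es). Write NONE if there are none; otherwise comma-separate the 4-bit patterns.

1010

Round 0: 0100✓ 1001✓ 1010 1100✓ 1101✓ 1111✓
Round 1: -100 1-01 11-1 110-
PIs = {-100, 1-01, 1010, 11-1, 110-}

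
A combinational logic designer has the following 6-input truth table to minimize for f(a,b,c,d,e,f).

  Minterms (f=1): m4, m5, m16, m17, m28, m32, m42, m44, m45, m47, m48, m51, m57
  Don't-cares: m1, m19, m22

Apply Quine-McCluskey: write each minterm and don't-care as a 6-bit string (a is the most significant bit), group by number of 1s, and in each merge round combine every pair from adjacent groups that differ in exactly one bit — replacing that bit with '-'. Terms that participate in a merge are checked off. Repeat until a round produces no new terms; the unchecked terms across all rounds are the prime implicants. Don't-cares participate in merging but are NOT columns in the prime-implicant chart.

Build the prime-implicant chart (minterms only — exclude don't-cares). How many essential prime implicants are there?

Round 0: 000001✓ 000100✓ 000101✓ 010000✓ 010001✓ 010011✓ 010110 011100 100000✓ 101010 101100✓ 101101✓ 101111✓ 110000✓ 110011✓ 111001
Round 1: -10000 -10011 0-0001 000-01 00010- 0100-1 01000- 1-0000 1011-1 10110-
PIs = {-10000, -10011, 0-0001, 000-01, 00010-, 0100-1, 01000-, 010110, 011100, 1-0000, 101010, 1011-1, 10110-, 111001}
Coverage chart:
  m4: 00010- ←essential
  m5: 000-01,00010-
  m16: -10000,01000-
  m17: 0-0001,0100-1,01000-
  m28: 011100 ←essential
  m32: 1-0000 ←essential
  m42: 101010 ←essential
  m44: 10110- ←essential
  m45: 1011-1,10110-
  m47: 1011-1 ←essential
  m48: -10000,1-0000
  m51: -10011 ←essential
  m57: 111001 ←essential
Essential: -10011, 00010-, 011100, 1-0000, 101010, 1011-1, 10110-, 111001

8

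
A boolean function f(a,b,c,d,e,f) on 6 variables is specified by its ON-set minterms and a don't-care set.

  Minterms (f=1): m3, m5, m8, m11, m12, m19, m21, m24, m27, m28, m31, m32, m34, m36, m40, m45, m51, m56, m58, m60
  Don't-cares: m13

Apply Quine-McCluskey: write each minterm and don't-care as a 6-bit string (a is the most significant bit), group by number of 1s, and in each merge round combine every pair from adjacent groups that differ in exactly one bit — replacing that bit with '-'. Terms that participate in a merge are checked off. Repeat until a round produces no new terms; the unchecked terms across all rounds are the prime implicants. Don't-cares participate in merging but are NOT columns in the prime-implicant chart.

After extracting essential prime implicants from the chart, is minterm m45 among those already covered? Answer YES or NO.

YES

Round 0: 000011✓ 000101✓ 001000✓ 001011✓ 001100✓ 001101✓ 010011✓ 010101✓ 011000✓ 011011✓ 011100✓ 011111✓ 100000✓ 100010✓ 100100✓ 101000✓ 101101✓ 110011✓ 111000✓ 111010✓ 111100✓
Round 1: -01000✓ -01101 -10011 -11000✓ -11100✓ 0-0011✓ 0-0101 0-1000✓ 0-1011✓ 0-1100✓ 00-011✓ 00-101 001-00✓ 00110- 01-011✓ 011-00✓ 011-11 1-1000✓ 10-000 100-00 1000-0 111-00✓ 1110-0
Round 2: --1000 -11-00 0--011 0-1-00
PIs = {--1000, -01101, -10011, -11-00, 0--011, 0-0101, 0-1-00, 00-101, 00110-, 011-11, 10-000, 100-00, 1000-0, 1110-0}
Coverage chart:
  m3: 0--011 ←essential
  m5: 0-0101,00-101
  m8: --1000,0-1-00
  m11: 0--011 ←essential
  m12: 0-1-00,00110-
  m19: -10011,0--011
  m21: 0-0101 ←essential
  m24: --1000,-11-00,0-1-00
  m27: 0--011,011-11
  m28: -11-00,0-1-00
  m31: 011-11 ←essential
  m32: 10-000,100-00,1000-0
  m34: 1000-0 ←essential
  m36: 100-00 ←essential
  m40: --1000,10-000
  m45: -01101 ←essential
  m51: -10011 ←essential
  m56: --1000,-11-00,1110-0
  m58: 1110-0 ←essential
  m60: -11-00 ←essential
Essential: -01101, -10011, -11-00, 0--011, 0-0101, 011-11, 100-00, 1000-0, 1110-0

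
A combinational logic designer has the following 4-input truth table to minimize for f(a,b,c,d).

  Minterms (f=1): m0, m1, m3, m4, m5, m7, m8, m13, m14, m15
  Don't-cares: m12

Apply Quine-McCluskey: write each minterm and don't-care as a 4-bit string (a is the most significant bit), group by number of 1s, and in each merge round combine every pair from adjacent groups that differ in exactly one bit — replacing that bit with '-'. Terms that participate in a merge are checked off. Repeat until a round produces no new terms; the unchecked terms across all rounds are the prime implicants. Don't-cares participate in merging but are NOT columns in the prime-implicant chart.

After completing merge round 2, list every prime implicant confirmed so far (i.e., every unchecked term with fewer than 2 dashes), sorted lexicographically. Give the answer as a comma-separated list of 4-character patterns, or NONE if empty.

NONE

size-2^0 implicants → 0000(✓)  0001(✓)  0011(✓)  0100(✓)  0101(✓)  0111(✓)  1000(✓)  1100(✓)  1101(✓)  1110(✓)  1111(✓)
size-2^1 implicants → -000(✓)  -100(✓)  -101(✓)  -111(✓)  0-00(✓)  0-01(✓)  0-11(✓)  00-1(✓)  000-(✓)  01-1(✓)  010-(✓)  1-00(✓)  11-0(✓)  11-1(✓)  110-(✓)  111-(✓)
size-2^2 implicants → --00  -1-1  -10-  0--1  0-0-  11--
Unchecked terms (primes): --00, -1-1, -10-, 0--1, 0-0-, 11--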